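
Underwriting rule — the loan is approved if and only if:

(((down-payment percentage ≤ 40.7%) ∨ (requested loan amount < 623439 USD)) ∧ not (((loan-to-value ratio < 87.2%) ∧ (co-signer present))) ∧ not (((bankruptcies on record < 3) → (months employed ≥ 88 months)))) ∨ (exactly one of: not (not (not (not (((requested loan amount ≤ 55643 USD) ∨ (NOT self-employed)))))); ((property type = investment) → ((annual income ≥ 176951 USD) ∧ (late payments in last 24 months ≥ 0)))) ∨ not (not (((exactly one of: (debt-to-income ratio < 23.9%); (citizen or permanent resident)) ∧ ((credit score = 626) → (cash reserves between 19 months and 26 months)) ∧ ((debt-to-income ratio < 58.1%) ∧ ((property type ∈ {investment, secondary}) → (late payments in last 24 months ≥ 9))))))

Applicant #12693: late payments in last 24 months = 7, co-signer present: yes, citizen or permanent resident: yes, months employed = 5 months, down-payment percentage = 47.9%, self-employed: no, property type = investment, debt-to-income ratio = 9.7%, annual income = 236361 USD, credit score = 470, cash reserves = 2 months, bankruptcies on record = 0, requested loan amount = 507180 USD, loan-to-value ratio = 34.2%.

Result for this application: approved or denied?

Atomic conditions:
  down-payment percentage ≤ 40.7%: 47.9 ≤ 40.7 is false
  requested loan amount < 623439 USD: 507180 < 623439 is true
  loan-to-value ratio < 87.2%: 34.2 < 87.2 is true
  co-signer present: yes → true
  bankruptcies on record < 3: 0 < 3 is true
  months employed ≥ 88 months: 5 ≥ 88 is false
  requested loan amount ≤ 55643 USD: 507180 ≤ 55643 is false
  NOT self-employed: no → true
  property type = investment: investment == investment is true
  annual income ≥ 176951 USD: 236361 ≥ 176951 is true
  late payments in last 24 months ≥ 0: 7 ≥ 0 is true
  debt-to-income ratio < 23.9%: 9.7 < 23.9 is true
  citizen or permanent resident: yes → true
  credit score = 626: 470 == 626 is false
  cash reserves between 19 months and 26 months: 2 in [19, 26] is false
  debt-to-income ratio < 58.1%: 9.7 < 58.1 is true
  property type ∈ {investment, secondary}: investment is in the set → true
  late payments in last 24 months ≥ 9: 7 ≥ 9 is false
Combine:
[1.1] false OR true = true
[1.2.1] true AND true = true
[1.2] NOT true = false
[1.3.1] true → false = false
[1.3] NOT false = true
[1] true AND false AND true = false
[2.1.1.1.1.1] false OR true = true
[2.1.1.1.1] NOT true = false
[2.1.1.1] NOT false = true
[2.1.1] NOT true = false
[2.1] NOT false = true
[2.2.2] true AND true = true
[2.2] true → true = true
[2] exactly-one(true, true) = false
[3.1.1.1] exactly-one(true, true) = false
[3.1.1.2] false → false (antecedent false ⇒ implication holds) = true
[3.1.1.3.2] true → false = false
[3.1.1.3] true AND false = false
[3.1.1] false AND true AND false = false
[3.1] NOT false = true
[3] NOT true = false
[root] false OR false OR false = false
Overall: false → denied

Denied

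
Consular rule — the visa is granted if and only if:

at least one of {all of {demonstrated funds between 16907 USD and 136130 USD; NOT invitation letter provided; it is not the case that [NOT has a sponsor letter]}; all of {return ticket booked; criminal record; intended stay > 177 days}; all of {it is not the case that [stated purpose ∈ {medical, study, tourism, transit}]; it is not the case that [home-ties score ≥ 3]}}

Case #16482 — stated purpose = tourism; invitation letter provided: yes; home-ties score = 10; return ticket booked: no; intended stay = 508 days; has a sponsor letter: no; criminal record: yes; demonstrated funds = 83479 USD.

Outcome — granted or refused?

Refused

Atomic conditions:
  demonstrated funds between 16907 USD and 136130 USD: 83479 in [16907, 136130] is true
  NOT invitation letter provided: yes → false
  NOT has a sponsor letter: no → true
  return ticket booked: no → false
  criminal record: yes → true
  intended stay > 177 days: 508 > 177 is true
  stated purpose ∈ {medical, study, tourism, transit}: tourism is in the set → true
  home-ties score ≥ 3: 10 ≥ 3 is true
Combine:
[1.3] NOT true = false
[1] true AND false AND false = false
[2] false AND true AND true = false
[3.1] NOT true = false
[3.2] NOT true = false
[3] false AND false = false
[root] false OR false OR false = false
Overall: false → refused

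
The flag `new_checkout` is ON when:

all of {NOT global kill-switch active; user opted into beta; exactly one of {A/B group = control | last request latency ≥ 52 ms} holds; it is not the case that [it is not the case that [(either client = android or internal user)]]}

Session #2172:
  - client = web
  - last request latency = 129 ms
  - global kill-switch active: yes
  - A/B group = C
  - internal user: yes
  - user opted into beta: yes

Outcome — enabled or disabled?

Disabled

Atomic conditions:
  NOT global kill-switch active: yes → false
  user opted into beta: yes → true
  A/B group = control: C == control is false
  last request latency ≥ 52 ms: 129 ≥ 52 is true
  client = android: web == android is false
  internal user: yes → true
Combine:
[3] exactly-one(false, true) = true
[4.1.1] false OR true = true
[4.1] NOT true = false
[4] NOT false = true
[root] false AND true AND true AND true = false
Overall: false → disabled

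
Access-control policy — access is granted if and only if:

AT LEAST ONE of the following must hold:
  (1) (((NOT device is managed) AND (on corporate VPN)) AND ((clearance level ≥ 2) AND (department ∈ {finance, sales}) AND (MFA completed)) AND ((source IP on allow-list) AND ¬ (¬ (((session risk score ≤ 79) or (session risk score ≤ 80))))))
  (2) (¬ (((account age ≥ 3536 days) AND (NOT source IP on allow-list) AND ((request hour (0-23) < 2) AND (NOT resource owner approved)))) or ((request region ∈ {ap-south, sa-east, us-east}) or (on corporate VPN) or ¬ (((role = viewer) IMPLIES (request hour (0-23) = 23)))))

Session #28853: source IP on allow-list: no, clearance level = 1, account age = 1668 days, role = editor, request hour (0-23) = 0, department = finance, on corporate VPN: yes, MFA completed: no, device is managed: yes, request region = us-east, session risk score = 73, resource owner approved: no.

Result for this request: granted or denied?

Granted

Atomic conditions:
  NOT device is managed: yes → false
  on corporate VPN: yes → true
  clearance level ≥ 2: 1 ≥ 2 is false
  department ∈ {finance, sales}: finance is in the set → true
  MFA completed: no → false
  source IP on allow-list: no → false
  session risk score ≤ 79: 73 ≤ 79 is true
  session risk score ≤ 80: 73 ≤ 80 is true
  account age ≥ 3536 days: 1668 ≥ 3536 is false
  NOT source IP on allow-list: no → true
  request hour (0-23) < 2: 0 < 2 is true
  NOT resource owner approved: no → true
  request region ∈ {ap-south, sa-east, us-east}: us-east is in the set → true
  role = viewer: editor == viewer is false
  request hour (0-23) = 23: 0 == 23 is false
Combine:
[1.1] false AND true = false
[1.2] false AND true AND false = false
[1.3.2.1.1] true OR true = true
[1.3.2.1] NOT true = false
[1.3.2] NOT false = true
[1.3] false AND true = false
[1] false AND false AND false = false
[2.1.1.3] true AND true = true
[2.1.1] false AND true AND true = false
[2.1] NOT false = true
[2.2.3.1] false → false (antecedent false ⇒ implication holds) = true
[2.2.3] NOT true = false
[2.2] true OR true OR false = true
[2] true OR true = true
[root] false OR true = true
Overall: true → granted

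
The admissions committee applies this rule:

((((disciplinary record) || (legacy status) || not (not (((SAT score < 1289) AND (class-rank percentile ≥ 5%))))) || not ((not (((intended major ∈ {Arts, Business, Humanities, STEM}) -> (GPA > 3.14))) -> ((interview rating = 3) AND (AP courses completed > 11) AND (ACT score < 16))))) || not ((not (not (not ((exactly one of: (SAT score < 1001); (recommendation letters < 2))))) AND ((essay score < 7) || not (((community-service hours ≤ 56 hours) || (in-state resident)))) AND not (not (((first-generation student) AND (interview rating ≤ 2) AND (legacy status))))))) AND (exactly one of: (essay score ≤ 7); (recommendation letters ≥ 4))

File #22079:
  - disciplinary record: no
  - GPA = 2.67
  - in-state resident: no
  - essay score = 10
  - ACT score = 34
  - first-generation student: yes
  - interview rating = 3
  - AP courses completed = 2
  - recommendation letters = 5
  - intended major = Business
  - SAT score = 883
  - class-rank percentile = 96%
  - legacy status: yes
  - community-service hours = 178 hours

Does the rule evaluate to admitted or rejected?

Atomic conditions:
  disciplinary record: no → false
  legacy status: yes → true
  SAT score < 1289: 883 < 1289 is true
  class-rank percentile ≥ 5%: 96 ≥ 5 is true
  intended major ∈ {Arts, Business, Humanities, STEM}: Business is in the set → true
  GPA > 3.14: 2.67 > 3.14 is false
  interview rating = 3: 3 == 3 is true
  AP courses completed > 11: 2 > 11 is false
  ACT score < 16: 34 < 16 is false
  SAT score < 1001: 883 < 1001 is true
  recommendation letters < 2: 5 < 2 is false
  essay score < 7: 10 < 7 is false
  community-service hours ≤ 56 hours: 178 ≤ 56 is false
  in-state resident: no → false
  first-generation student: yes → true
  interview rating ≤ 2: 3 ≤ 2 is false
  essay score ≤ 7: 10 ≤ 7 is false
  recommendation letters ≥ 4: 5 ≥ 4 is true
Combine:
[1.1.1.3.1.1] true AND true = true
[1.1.1.3.1] NOT true = false
[1.1.1.3] NOT false = true
[1.1.1] false OR true OR true = true
[1.1.2.1.1.1] true → false = false
[1.1.2.1.1] NOT false = true
[1.1.2.1.2] true AND false AND false = false
[1.1.2.1] true → false = false
[1.1.2] NOT false = true
[1.1] true OR true = true
[1.2.1.1.1.1.1] exactly-one(true, false) = true
[1.2.1.1.1.1] NOT true = false
[1.2.1.1.1] NOT false = true
[1.2.1.1] NOT true = false
[1.2.1.2.2.1] false OR false = false
[1.2.1.2.2] NOT false = true
[1.2.1.2] false OR true = true
[1.2.1.3.1.1] true AND false AND true = false
[1.2.1.3.1] NOT false = true
[1.2.1.3] NOT true = false
[1.2.1] false AND true AND false = false
[1.2] NOT false = true
[1] true OR true = true
[2] exactly-one(false, true) = true
[root] true AND true = true
Overall: true → admitted

Admitted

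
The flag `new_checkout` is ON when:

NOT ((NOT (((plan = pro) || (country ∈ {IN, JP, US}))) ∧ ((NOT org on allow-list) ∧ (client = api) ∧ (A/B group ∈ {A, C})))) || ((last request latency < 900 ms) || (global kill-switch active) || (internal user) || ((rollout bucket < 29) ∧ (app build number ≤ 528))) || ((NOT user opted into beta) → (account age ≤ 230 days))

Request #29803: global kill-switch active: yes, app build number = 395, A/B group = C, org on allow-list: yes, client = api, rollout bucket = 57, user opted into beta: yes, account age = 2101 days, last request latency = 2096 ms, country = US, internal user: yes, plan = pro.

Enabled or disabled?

Enabled

Atomic conditions:
  plan = pro: pro == pro is true
  country ∈ {IN, JP, US}: US is in the set → true
  NOT org on allow-list: yes → false
  client = api: api == api is true
  A/B group ∈ {A, C}: C is in the set → true
  last request latency < 900 ms: 2096 < 900 is false
  global kill-switch active: yes → true
  internal user: yes → true
  rollout bucket < 29: 57 < 29 is false
  app build number ≤ 528: 395 ≤ 528 is true
  NOT user opted into beta: yes → false
  account age ≤ 230 days: 2101 ≤ 230 is false
Combine:
[1.1.1.1] true OR true = true
[1.1.1] NOT true = false
[1.1.2] false AND true AND true = false
[1.1] false AND false = false
[1] NOT false = true
[2.4] false AND true = false
[2] false OR true OR true OR false = true
[3] false → false (antecedent false ⇒ implication holds) = true
[root] true OR true OR true = true
Overall: true → enabled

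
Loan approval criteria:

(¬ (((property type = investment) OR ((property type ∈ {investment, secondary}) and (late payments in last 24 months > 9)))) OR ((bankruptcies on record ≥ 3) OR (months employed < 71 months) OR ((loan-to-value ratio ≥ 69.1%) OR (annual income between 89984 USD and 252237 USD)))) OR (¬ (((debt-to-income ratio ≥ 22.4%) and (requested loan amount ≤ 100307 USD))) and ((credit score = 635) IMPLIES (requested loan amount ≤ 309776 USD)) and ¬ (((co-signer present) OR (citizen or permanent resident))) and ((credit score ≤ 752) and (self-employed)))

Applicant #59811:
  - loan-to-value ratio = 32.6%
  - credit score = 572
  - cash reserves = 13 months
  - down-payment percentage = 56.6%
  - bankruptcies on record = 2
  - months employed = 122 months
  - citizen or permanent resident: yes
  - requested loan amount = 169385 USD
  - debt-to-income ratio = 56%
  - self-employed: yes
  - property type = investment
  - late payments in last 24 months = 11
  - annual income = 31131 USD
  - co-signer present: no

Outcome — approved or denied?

Atomic conditions:
  property type = investment: investment == investment is true
  property type ∈ {investment, secondary}: investment is in the set → true
  late payments in last 24 months > 9: 11 > 9 is true
  bankruptcies on record ≥ 3: 2 ≥ 3 is false
  months employed < 71 months: 122 < 71 is false
  loan-to-value ratio ≥ 69.1%: 32.6 ≥ 69.1 is false
  annual income between 89984 USD and 252237 USD: 31131 in [89984, 252237] is false
  debt-to-income ratio ≥ 22.4%: 56 ≥ 22.4 is true
  requested loan amount ≤ 100307 USD: 169385 ≤ 100307 is false
  credit score = 635: 572 == 635 is false
  requested loan amount ≤ 309776 USD: 169385 ≤ 309776 is true
  co-signer present: no → false
  citizen or permanent resident: yes → true
  credit score ≤ 752: 572 ≤ 752 is true
  self-employed: yes → true
Combine:
[1.1.1.2] true AND true = true
[1.1.1] true OR true = true
[1.1] NOT true = false
[1.2.3] false OR false = false
[1.2] false OR false OR false = false
[1] false OR false = false
[2.1.1] true AND false = false
[2.1] NOT false = true
[2.2] false → true (antecedent false ⇒ implication holds) = true
[2.3.1] false OR true = true
[2.3] NOT true = false
[2.4] true AND true = true
[2] true AND true AND false AND true = false
[root] false OR false = false
Overall: false → denied

Denied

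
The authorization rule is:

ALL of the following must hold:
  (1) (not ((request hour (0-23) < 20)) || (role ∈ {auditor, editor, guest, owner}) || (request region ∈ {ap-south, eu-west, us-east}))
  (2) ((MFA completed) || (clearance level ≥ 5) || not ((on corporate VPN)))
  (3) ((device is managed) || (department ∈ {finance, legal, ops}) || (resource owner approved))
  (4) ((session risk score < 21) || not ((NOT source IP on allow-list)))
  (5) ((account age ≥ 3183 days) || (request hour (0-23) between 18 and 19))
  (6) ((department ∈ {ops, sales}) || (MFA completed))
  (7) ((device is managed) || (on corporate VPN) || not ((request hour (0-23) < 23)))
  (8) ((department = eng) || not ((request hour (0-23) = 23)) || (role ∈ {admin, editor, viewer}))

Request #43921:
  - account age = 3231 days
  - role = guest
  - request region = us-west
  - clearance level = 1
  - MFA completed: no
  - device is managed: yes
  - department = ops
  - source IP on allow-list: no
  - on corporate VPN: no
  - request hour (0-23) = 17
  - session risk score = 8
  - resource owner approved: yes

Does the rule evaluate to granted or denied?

Atomic conditions:
  request hour (0-23) < 20: 17 < 20 is true
  role ∈ {auditor, editor, guest, owner}: guest is in the set → true
  request region ∈ {ap-south, eu-west, us-east}: us-west is not in the set → false
  MFA completed: no → false
  clearance level ≥ 5: 1 ≥ 5 is false
  on corporate VPN: no → false
  device is managed: yes → true
  department ∈ {finance, legal, ops}: ops is in the set → true
  resource owner approved: yes → true
  session risk score < 21: 8 < 21 is true
  NOT source IP on allow-list: no → true
  account age ≥ 3183 days: 3231 ≥ 3183 is true
  request hour (0-23) between 18 and 19: 17 in [18, 19] is false
  department ∈ {ops, sales}: ops is in the set → true
  request hour (0-23) < 23: 17 < 23 is true
  department = eng: ops == eng is false
  request hour (0-23) = 23: 17 == 23 is false
  role ∈ {admin, editor, viewer}: guest is not in the set → false
Combine:
[1.1] NOT true = false
[1] false OR true OR false = true
[2.3] NOT false = true
[2] false OR false OR true = true
[3] true OR true OR true = true
[4.2] NOT true = false
[4] true OR false = true
[5] true OR false = true
[6] true OR false = true
[7.3] NOT true = false
[7] true OR false OR false = true
[8.2] NOT false = true
[8] false OR true OR false = true
[root] true AND true AND true AND true AND true AND true AND true AND true = true
Overall: true → granted

Granted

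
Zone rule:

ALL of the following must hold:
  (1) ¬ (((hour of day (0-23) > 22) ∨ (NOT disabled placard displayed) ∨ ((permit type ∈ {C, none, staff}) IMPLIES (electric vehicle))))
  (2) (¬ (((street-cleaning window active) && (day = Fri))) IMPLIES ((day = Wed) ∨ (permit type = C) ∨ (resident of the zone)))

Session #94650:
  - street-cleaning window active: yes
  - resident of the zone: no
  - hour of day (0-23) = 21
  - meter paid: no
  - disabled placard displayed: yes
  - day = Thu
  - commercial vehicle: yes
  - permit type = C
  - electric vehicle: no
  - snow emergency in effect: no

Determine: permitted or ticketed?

Permitted

Atomic conditions:
  hour of day (0-23) > 22: 21 > 22 is false
  NOT disabled placard displayed: yes → false
  permit type ∈ {C, none, staff}: C is in the set → true
  electric vehicle: no → false
  street-cleaning window active: yes → true
  day = Fri: Thu == Fri is false
  day = Wed: Thu == Wed is false
  permit type = C: C == C is true
  resident of the zone: no → false
Combine:
[1.1.3] true → false = false
[1.1] false OR false OR false = false
[1] NOT false = true
[2.1.1] true AND false = false
[2.1] NOT false = true
[2.2] false OR true OR false = true
[2] true → true = true
[root] true AND true = true
Overall: true → permitted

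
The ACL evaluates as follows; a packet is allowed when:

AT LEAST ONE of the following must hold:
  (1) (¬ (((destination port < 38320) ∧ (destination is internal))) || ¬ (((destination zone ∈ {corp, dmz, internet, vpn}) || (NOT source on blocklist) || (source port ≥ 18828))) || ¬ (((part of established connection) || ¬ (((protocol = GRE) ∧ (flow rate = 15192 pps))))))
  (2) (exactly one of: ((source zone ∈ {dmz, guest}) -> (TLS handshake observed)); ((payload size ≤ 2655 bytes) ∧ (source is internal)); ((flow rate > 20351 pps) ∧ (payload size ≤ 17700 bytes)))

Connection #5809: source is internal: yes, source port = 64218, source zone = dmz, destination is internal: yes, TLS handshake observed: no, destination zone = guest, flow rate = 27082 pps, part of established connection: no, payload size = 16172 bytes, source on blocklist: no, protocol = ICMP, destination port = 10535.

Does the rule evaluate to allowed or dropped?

Atomic conditions:
  destination port < 38320: 10535 < 38320 is true
  destination is internal: yes → true
  destination zone ∈ {corp, dmz, internet, vpn}: guest is not in the set → false
  NOT source on blocklist: no → true
  source port ≥ 18828: 64218 ≥ 18828 is true
  part of established connection: no → false
  protocol = GRE: ICMP == GRE is false
  flow rate = 15192 pps: 27082 == 15192 is false
  source zone ∈ {dmz, guest}: dmz is in the set → true
  TLS handshake observed: no → false
  payload size ≤ 2655 bytes: 16172 ≤ 2655 is false
  source is internal: yes → true
  flow rate > 20351 pps: 27082 > 20351 is true
  payload size ≤ 17700 bytes: 16172 ≤ 17700 is true
Combine:
[1.1.1] true AND true = true
[1.1] NOT true = false
[1.2.1] false OR true OR true = true
[1.2] NOT true = false
[1.3.1.2.1] false AND false = false
[1.3.1.2] NOT false = true
[1.3.1] false OR true = true
[1.3] NOT true = false
[1] false OR false OR false = false
[2.1] true → false = false
[2.2] false AND true = false
[2.3] true AND true = true
[2] exactly-one(false, false, true) = true
[root] false OR true = true
Overall: true → allowed

Allowed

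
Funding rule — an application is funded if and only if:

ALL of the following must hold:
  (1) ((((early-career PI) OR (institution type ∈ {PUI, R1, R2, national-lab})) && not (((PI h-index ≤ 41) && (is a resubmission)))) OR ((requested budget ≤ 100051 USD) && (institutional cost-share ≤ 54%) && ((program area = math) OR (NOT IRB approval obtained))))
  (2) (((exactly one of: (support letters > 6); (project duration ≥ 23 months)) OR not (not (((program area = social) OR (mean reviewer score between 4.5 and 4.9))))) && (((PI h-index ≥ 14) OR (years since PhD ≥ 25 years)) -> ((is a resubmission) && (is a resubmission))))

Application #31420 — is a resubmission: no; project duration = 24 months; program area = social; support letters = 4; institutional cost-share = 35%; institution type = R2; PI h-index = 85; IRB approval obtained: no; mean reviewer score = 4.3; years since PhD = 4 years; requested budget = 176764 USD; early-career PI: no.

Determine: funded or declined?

Declined

Atomic conditions:
  early-career PI: no → false
  institution type ∈ {PUI, R1, R2, national-lab}: R2 is in the set → true
  PI h-index ≤ 41: 85 ≤ 41 is false
  is a resubmission: no → false
  requested budget ≤ 100051 USD: 176764 ≤ 100051 is false
  institutional cost-share ≤ 54%: 35 ≤ 54 is true
  program area = math: social == math is false
  NOT IRB approval obtained: no → true
  support letters > 6: 4 > 6 is false
  project duration ≥ 23 months: 24 ≥ 23 is true
  program area = social: social == social is true
  mean reviewer score between 4.5 and 4.9: 4.3 in [4.5, 4.9] is false
  PI h-index ≥ 14: 85 ≥ 14 is true
  years since PhD ≥ 25 years: 4 ≥ 25 is false
Combine:
[1.1.1] false OR true = true
[1.1.2.1] false AND false = false
[1.1.2] NOT false = true
[1.1] true AND true = true
[1.2.3] false OR true = true
[1.2] false AND true AND true = false
[1] true OR false = true
[2.1.1] exactly-one(false, true) = true
[2.1.2.1.1] true OR false = true
[2.1.2.1] NOT true = false
[2.1.2] NOT false = true
[2.1] true OR true = true
[2.2.1] true OR false = true
[2.2.2] false AND false = false
[2.2] true → false = false
[2] true AND false = false
[root] true AND false = false
Overall: false → declined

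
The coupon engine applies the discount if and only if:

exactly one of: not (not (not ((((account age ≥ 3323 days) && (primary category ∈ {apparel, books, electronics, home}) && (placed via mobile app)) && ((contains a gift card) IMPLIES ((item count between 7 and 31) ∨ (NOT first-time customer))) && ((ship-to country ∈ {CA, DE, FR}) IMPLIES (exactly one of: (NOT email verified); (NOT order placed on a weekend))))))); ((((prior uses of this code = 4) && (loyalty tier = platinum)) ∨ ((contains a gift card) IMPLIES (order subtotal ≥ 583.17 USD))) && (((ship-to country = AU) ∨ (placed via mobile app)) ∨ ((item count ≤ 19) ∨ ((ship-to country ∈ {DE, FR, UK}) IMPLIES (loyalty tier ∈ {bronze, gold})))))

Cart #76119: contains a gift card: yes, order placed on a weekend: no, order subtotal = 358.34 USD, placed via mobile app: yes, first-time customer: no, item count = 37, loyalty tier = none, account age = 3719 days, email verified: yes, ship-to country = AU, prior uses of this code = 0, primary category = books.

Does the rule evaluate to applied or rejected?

Atomic conditions:
  account age ≥ 3323 days: 3719 ≥ 3323 is true
  primary category ∈ {apparel, books, electronics, home}: books is in the set → true
  placed via mobile app: yes → true
  contains a gift card: yes → true
  item count between 7 and 31: 37 in [7, 31] is false
  NOT first-time customer: no → true
  ship-to country ∈ {CA, DE, FR}: AU is not in the set → false
  NOT email verified: yes → false
  NOT order placed on a weekend: no → true
  prior uses of this code = 4: 0 == 4 is false
  loyalty tier = platinum: none == platinum is false
  order subtotal ≥ 583.17 USD: 358.34 ≥ 583.17 is false
  ship-to country = AU: AU == AU is true
  item count ≤ 19: 37 ≤ 19 is false
  ship-to country ∈ {DE, FR, UK}: AU is not in the set → false
  loyalty tier ∈ {bronze, gold}: none is not in the set → false
Combine:
[1.1.1.1.1] true AND true AND true = true
[1.1.1.1.2.2] false OR true = true
[1.1.1.1.2] true → true = true
[1.1.1.1.3.2] exactly-one(false, true) = true
[1.1.1.1.3] false → true (antecedent false ⇒ implication holds) = true
[1.1.1.1] true AND true AND true = true
[1.1.1] NOT true = false
[1.1] NOT false = true
[1] NOT true = false
[2.1.1] false AND false = false
[2.1.2] true → false = false
[2.1] false OR false = false
[2.2.1] true OR true = true
[2.2.2.2] false → false (antecedent false ⇒ implication holds) = true
[2.2.2] false OR true = true
[2.2] true OR true = true
[2] false AND true = false
[root] exactly-one(false, false) = false
Overall: false → rejected

Rejected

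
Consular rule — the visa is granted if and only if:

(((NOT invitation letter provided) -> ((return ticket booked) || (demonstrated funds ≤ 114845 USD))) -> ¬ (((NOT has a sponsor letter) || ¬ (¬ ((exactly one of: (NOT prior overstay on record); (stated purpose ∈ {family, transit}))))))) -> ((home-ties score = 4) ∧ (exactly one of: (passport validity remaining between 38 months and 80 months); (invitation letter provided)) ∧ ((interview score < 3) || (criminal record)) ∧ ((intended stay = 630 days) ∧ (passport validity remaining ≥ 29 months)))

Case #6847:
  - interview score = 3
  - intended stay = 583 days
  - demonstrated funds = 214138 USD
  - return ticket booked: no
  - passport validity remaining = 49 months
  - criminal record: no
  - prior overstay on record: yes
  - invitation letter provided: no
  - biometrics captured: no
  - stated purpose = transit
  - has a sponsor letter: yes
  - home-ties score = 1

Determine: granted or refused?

Atomic conditions:
  NOT invitation letter provided: no → true
  return ticket booked: no → false
  demonstrated funds ≤ 114845 USD: 214138 ≤ 114845 is false
  NOT has a sponsor letter: yes → false
  NOT prior overstay on record: yes → false
  stated purpose ∈ {family, transit}: transit is in the set → true
  home-ties score = 4: 1 == 4 is false
  passport validity remaining between 38 months and 80 months: 49 in [38, 80] is true
  invitation letter provided: no → false
  interview score < 3: 3 < 3 is false
  criminal record: no → false
  intended stay = 630 days: 583 == 630 is false
  passport validity remaining ≥ 29 months: 49 ≥ 29 is true
Combine:
[1.1.2] false OR false = false
[1.1] true → false = false
[1.2.1.2.1.1] exactly-one(false, true) = true
[1.2.1.2.1] NOT true = false
[1.2.1.2] NOT false = true
[1.2.1] false OR true = true
[1.2] NOT true = false
[1] false → false (antecedent false ⇒ implication holds) = true
[2.2] exactly-one(true, false) = true
[2.3] false OR false = false
[2.4] false AND true = false
[2] false AND true AND false AND false = false
[root] true → false = false
Overall: false → refused

Refused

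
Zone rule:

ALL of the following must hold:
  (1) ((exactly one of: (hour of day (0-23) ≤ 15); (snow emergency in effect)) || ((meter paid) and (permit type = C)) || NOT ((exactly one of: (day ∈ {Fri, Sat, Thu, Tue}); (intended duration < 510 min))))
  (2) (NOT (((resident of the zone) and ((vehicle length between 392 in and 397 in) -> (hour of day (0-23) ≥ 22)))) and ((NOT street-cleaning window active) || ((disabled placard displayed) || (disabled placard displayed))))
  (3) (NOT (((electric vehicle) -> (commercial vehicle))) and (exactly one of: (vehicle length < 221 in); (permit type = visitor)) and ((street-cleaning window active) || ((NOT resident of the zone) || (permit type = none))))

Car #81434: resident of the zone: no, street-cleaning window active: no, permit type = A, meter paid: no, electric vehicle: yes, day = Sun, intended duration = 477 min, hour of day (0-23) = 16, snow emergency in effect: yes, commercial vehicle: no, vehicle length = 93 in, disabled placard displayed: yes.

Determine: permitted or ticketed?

Permitted

Atomic conditions:
  hour of day (0-23) ≤ 15: 16 ≤ 15 is false
  snow emergency in effect: yes → true
  meter paid: no → false
  permit type = C: A == C is false
  day ∈ {Fri, Sat, Thu, Tue}: Sun is not in the set → false
  intended duration < 510 min: 477 < 510 is true
  resident of the zone: no → false
  vehicle length between 392 in and 397 in: 93 in [392, 397] is false
  hour of day (0-23) ≥ 22: 16 ≥ 22 is false
  NOT street-cleaning window active: no → true
  disabled placard displayed: yes → true
  electric vehicle: yes → true
  commercial vehicle: no → false
  vehicle length < 221 in: 93 < 221 is true
  permit type = visitor: A == visitor is false
  street-cleaning window active: no → false
  NOT resident of the zone: no → true
  permit type = none: A == none is false
Combine:
[1.1] exactly-one(false, true) = true
[1.2] false AND false = false
[1.3.1] exactly-one(false, true) = true
[1.3] NOT true = false
[1] true OR false OR false = true
[2.1.1.2] false → false (antecedent false ⇒ implication holds) = true
[2.1.1] false AND true = false
[2.1] NOT false = true
[2.2.2] true OR true = true
[2.2] true OR true = true
[2] true AND true = true
[3.1.1] true → false = false
[3.1] NOT false = true
[3.2] exactly-one(true, false) = true
[3.3.2] true OR false = true
[3.3] false OR true = true
[3] true AND true AND true = true
[root] true AND true AND true = true
Overall: true → permitted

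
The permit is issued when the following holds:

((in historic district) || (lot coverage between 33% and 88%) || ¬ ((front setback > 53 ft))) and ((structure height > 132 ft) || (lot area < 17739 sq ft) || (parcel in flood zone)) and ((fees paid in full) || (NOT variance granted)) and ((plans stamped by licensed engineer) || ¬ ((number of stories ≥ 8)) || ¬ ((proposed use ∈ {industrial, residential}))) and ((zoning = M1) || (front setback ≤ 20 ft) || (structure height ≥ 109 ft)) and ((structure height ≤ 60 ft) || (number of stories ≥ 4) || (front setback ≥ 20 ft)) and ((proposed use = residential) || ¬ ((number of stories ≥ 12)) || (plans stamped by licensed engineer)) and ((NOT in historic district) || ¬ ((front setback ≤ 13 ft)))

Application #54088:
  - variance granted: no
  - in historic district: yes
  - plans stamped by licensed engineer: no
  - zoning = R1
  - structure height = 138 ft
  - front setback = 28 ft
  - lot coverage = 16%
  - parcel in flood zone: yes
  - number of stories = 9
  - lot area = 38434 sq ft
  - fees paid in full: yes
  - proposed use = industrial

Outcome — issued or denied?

Atomic conditions:
  in historic district: yes → true
  lot coverage between 33% and 88%: 16 in [33, 88] is false
  front setback > 53 ft: 28 > 53 is false
  structure height > 132 ft: 138 > 132 is true
  lot area < 17739 sq ft: 38434 < 17739 is false
  parcel in flood zone: yes → true
  fees paid in full: yes → true
  NOT variance granted: no → true
  plans stamped by licensed engineer: no → false
  number of stories ≥ 8: 9 ≥ 8 is true
  proposed use ∈ {industrial, residential}: industrial is in the set → true
  zoning = M1: R1 == M1 is false
  front setback ≤ 20 ft: 28 ≤ 20 is false
  structure height ≥ 109 ft: 138 ≥ 109 is true
  structure height ≤ 60 ft: 138 ≤ 60 is false
  number of stories ≥ 4: 9 ≥ 4 is true
  front setback ≥ 20 ft: 28 ≥ 20 is true
  proposed use = residential: industrial == residential is false
  number of stories ≥ 12: 9 ≥ 12 is false
  NOT in historic district: yes → false
  front setback ≤ 13 ft: 28 ≤ 13 is false
Combine:
[1.3] NOT false = true
[1] true OR false OR true = true
[2] true OR false OR true = true
[3] true OR true = true
[4.2] NOT true = false
[4.3] NOT true = false
[4] false OR false OR false = false
[5] false OR false OR true = true
[6] false OR true OR true = true
[7.2] NOT false = true
[7] false OR true OR false = true
[8.2] NOT false = true
[8] false OR true = true
[root] true AND true AND true AND false AND true AND true AND true AND true = false
Overall: false → denied

Denied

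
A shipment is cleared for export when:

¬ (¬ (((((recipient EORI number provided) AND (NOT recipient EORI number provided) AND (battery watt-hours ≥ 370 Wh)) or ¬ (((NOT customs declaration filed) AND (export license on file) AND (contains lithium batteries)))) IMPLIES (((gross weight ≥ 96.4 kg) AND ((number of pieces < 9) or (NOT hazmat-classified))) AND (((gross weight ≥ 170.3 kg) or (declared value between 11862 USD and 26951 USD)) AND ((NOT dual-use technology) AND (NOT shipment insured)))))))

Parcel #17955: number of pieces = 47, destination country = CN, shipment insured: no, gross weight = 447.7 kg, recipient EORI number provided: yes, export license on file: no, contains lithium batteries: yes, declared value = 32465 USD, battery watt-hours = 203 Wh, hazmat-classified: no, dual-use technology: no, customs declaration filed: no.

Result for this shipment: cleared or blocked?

Cleared

Atomic conditions:
  recipient EORI number provided: yes → true
  NOT recipient EORI number provided: yes → false
  battery watt-hours ≥ 370 Wh: 203 ≥ 370 is false
  NOT customs declaration filed: no → true
  export license on file: no → false
  contains lithium batteries: yes → true
  gross weight ≥ 96.4 kg: 447.7 ≥ 96.4 is true
  number of pieces < 9: 47 < 9 is false
  NOT hazmat-classified: no → true
  gross weight ≥ 170.3 kg: 447.7 ≥ 170.3 is true
  declared value between 11862 USD and 26951 USD: 32465 in [11862, 26951] is false
  NOT dual-use technology: no → true
  NOT shipment insured: no → true
Combine:
[1.1.1.1] true AND false AND false = false
[1.1.1.2.1] true AND false AND true = false
[1.1.1.2] NOT false = true
[1.1.1] false OR true = true
[1.1.2.1.2] false OR true = true
[1.1.2.1] true AND true = true
[1.1.2.2.1] true OR false = true
[1.1.2.2.2] true AND true = true
[1.1.2.2] true AND true = true
[1.1.2] true AND true = true
[1.1] true → true = true
[1] NOT true = false
[root] NOT false = true
Overall: true → cleared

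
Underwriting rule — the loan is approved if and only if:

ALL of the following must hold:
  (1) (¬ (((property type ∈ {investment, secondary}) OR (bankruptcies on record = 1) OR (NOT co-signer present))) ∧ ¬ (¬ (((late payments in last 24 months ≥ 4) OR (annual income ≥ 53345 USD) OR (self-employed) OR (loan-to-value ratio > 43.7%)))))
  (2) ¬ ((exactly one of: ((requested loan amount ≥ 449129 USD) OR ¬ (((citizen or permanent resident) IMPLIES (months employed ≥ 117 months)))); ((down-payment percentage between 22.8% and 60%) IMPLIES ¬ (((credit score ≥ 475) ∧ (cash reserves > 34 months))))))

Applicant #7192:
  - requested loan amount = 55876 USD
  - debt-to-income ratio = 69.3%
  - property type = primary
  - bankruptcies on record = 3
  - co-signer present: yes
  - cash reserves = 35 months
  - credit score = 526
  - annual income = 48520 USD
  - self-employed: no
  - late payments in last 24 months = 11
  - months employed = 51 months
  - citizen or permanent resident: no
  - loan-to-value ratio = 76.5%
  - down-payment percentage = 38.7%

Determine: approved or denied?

Approved

Atomic conditions:
  property type ∈ {investment, secondary}: primary is not in the set → false
  bankruptcies on record = 1: 3 == 1 is false
  NOT co-signer present: yes → false
  late payments in last 24 months ≥ 4: 11 ≥ 4 is true
  annual income ≥ 53345 USD: 48520 ≥ 53345 is false
  self-employed: no → false
  loan-to-value ratio > 43.7%: 76.5 > 43.7 is true
  requested loan amount ≥ 449129 USD: 55876 ≥ 449129 is false
  citizen or permanent resident: no → false
  months employed ≥ 117 months: 51 ≥ 117 is false
  down-payment percentage between 22.8% and 60%: 38.7 in [22.8, 60] is true
  credit score ≥ 475: 526 ≥ 475 is true
  cash reserves > 34 months: 35 > 34 is true
Combine:
[1.1.1] false OR false OR false = false
[1.1] NOT false = true
[1.2.1.1] true OR false OR false OR true = true
[1.2.1] NOT true = false
[1.2] NOT false = true
[1] true AND true = true
[2.1.1.2.1] false → false (antecedent false ⇒ implication holds) = true
[2.1.1.2] NOT true = false
[2.1.1] false OR false = false
[2.1.2.2.1] true AND true = true
[2.1.2.2] NOT true = false
[2.1.2] true → false = false
[2.1] exactly-one(false, false) = false
[2] NOT false = true
[root] true AND true = true
Overall: true → approved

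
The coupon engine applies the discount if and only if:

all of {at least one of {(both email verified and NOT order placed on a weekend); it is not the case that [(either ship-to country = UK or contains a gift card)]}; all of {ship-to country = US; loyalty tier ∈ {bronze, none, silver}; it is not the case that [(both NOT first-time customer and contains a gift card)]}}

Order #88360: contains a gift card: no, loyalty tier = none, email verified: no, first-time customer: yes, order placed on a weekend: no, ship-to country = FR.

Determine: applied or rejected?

Rejected

Atomic conditions:
  email verified: no → false
  NOT order placed on a weekend: no → true
  ship-to country = UK: FR == UK is false
  contains a gift card: no → false
  ship-to country = US: FR == US is false
  loyalty tier ∈ {bronze, none, silver}: none is in the set → true
  NOT first-time customer: yes → false
Combine:
[1.1] false AND true = false
[1.2.1] false OR false = false
[1.2] NOT false = true
[1] false OR true = true
[2.3.1] false AND false = false
[2.3] NOT false = true
[2] false AND true AND true = false
[root] true AND false = false
Overall: false → rejected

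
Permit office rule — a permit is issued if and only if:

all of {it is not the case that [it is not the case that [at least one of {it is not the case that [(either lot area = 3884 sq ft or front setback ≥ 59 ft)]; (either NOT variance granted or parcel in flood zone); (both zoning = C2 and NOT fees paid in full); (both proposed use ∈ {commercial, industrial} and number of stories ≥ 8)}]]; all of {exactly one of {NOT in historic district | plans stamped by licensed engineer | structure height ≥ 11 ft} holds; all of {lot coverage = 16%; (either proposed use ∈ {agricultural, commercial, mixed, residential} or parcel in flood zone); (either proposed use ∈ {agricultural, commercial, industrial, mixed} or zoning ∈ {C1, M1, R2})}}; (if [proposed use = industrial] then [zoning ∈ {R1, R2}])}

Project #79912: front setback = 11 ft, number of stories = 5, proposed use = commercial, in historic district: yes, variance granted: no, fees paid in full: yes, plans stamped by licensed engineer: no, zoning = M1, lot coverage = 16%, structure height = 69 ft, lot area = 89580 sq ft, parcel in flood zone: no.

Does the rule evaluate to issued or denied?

Issued

Atomic conditions:
  lot area = 3884 sq ft: 89580 == 3884 is false
  front setback ≥ 59 ft: 11 ≥ 59 is false
  NOT variance granted: no → true
  parcel in flood zone: no → false
  zoning = C2: M1 == C2 is false
  NOT fees paid in full: yes → false
  proposed use ∈ {commercial, industrial}: commercial is in the set → true
  number of stories ≥ 8: 5 ≥ 8 is false
  NOT in historic district: yes → false
  plans stamped by licensed engineer: no → false
  structure height ≥ 11 ft: 69 ≥ 11 is true
  lot coverage = 16%: 16 == 16 is true
  proposed use ∈ {agricultural, commercial, mixed, residential}: commercial is in the set → true
  proposed use ∈ {agricultural, commercial, industrial, mixed}: commercial is in the set → true
  zoning ∈ {C1, M1, R2}: M1 is in the set → true
  proposed use = industrial: commercial == industrial is false
  zoning ∈ {R1, R2}: M1 is not in the set → false
Combine:
[1.1.1.1.1] false OR false = false
[1.1.1.1] NOT false = true
[1.1.1.2] true OR false = true
[1.1.1.3] false AND false = false
[1.1.1.4] true AND false = false
[1.1.1] true OR true OR false OR false = true
[1.1] NOT true = false
[1] NOT false = true
[2.1] exactly-one(false, false, true) = true
[2.2.2] true OR false = true
[2.2.3] true OR true = true
[2.2] true AND true AND true = true
[2] true AND true = true
[3] false → false (antecedent false ⇒ implication holds) = true
[root] true AND true AND true = true
Overall: true → issued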